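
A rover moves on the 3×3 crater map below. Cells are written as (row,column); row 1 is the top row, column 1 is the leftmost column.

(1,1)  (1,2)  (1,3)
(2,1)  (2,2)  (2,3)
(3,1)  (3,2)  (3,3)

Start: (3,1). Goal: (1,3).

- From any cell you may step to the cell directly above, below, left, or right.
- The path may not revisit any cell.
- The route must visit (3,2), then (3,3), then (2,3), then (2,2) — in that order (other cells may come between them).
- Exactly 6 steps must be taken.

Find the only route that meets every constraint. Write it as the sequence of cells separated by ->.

(3,1) -> (3,2) -> (3,3) -> (2,3) -> (2,2) -> (1,2) -> (1,3)

The waypoints must appear in the order (3,2), (3,3), (2,3), (2,2), with no cell reused.
Route from (3,1): right 2 to (3,3), up 1 to (2,3), left 1 to (2,2), up 1 to (1,2), right 1 to (1,3) — 6 moves in all.
Check: order respected ((3,2) at step 1, (3,3) at step 2, (2,3) at step 3, (2,2) at step 4); 6 moves as required.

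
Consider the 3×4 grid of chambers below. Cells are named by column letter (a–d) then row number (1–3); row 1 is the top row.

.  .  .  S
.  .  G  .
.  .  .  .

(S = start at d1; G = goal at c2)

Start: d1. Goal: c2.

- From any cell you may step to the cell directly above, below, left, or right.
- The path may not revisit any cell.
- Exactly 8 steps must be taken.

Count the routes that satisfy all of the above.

7

Need simple routes of exactly 8 moves from d1 to c2 (Manhattan distance 2, so 3 moves are spent on a detour and 3 undoing it).
Enumerating: d1 d2 d3 c3 b3 b2 b1 c1 c2 | d1 d2 d3 c3 b3 a3 a2 b2 c2 | d1 c1 b1 b2 b3 c3 d3 d2 c2 | d1 c1 b1 b2 a2 a3 b3 c3 c2 | d1 c1 b1 a1 a2 a3 b3 b2 c2 | d1 c1 b1 a1 a2 a3 b3 c3 c2 | d1 c1 b1 a1 a2 b2 b3 c3 c2.
That gives 7 routes.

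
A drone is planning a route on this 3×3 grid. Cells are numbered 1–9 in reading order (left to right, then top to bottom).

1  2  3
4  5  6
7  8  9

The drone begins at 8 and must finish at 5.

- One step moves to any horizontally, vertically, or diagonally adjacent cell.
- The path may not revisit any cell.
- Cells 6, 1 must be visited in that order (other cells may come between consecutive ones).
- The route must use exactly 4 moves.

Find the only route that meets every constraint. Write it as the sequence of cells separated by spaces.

The waypoints must appear in the order 6, 1, with no cell reused.
Route from 8: up-right 1 to 6, up-left 1 to 2, left 1 to 1, down-right 1 to 5 — 4 moves in all.
Check: order respected (6 at step 1, 1 at step 3); 4 moves as required.

8 6 2 1 5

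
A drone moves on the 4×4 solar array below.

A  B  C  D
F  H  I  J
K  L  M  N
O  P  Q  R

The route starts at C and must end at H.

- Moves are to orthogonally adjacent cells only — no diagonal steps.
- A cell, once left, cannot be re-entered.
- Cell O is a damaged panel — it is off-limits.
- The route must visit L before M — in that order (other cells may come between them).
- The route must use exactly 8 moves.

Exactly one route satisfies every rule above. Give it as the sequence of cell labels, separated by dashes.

C - B - A - F - K - L - M - I - H

The waypoints must appear in the order L, M, with no cell reused.
Route from C: left 2 to A, down 2 to K, right 2 to M, up 1 to I, left 1 to H — 8 moves in all.
Check: order respected (L at step 5, M at step 6); 8 moves as required.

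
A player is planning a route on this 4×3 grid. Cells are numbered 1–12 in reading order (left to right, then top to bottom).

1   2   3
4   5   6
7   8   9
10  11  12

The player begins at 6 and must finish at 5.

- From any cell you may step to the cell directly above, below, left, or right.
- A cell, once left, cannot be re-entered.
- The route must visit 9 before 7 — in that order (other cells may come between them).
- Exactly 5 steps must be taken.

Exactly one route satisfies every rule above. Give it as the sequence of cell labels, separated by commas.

6, 9, 8, 7, 4, 5

The waypoints must appear in the order 9, 7, with no cell reused.
Route from 6: down to 9, 2× left (reaching 7), up to 4, right to 5 — 5 moves in all.
Check: order respected (9 at step 1, 7 at step 3); 5 moves as required.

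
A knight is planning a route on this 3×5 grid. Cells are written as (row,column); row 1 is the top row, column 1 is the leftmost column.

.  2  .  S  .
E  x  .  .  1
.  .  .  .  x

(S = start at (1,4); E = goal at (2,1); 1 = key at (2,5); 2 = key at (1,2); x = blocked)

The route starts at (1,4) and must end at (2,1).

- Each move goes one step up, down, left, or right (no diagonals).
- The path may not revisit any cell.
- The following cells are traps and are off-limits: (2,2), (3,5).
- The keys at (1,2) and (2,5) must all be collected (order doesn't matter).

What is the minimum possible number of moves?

8

Any route passes through (1,2) and (2,5) in some order between (1,4) and (2,1). Summing Manhattan distances along each leg and taking the cheapest ordering ((1,4) → (2,5) → (1,2) → (2,1)) gives a lower bound of 2 + 4 + 2 = 8 moves.
A route of 8 moves achieves this: (1,4) → (1,5) → (2,5) → (2,4) → (2,3) → (1,3) → (1,2) → (1,1) → (2,1).
Since 8 matches the lower bound, it is optimal.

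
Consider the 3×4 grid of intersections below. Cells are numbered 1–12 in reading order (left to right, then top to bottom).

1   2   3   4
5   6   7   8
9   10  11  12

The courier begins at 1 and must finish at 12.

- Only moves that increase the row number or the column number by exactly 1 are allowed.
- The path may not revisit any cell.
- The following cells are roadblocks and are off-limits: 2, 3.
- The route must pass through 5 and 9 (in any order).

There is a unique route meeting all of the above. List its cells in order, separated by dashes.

Moves only go right or down, so the column and row indices never decrease.
Route from 1: down 2 to 9, right 3 to 12 — 5 moves in all.
Check: all required cells visited.

1 - 5 - 9 - 10 - 11 - 12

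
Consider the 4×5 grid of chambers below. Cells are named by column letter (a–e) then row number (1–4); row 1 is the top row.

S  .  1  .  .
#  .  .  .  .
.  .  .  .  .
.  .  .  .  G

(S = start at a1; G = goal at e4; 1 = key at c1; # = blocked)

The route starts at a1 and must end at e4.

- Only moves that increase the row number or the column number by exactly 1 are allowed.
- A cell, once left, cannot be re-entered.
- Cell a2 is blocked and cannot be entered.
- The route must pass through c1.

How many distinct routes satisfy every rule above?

10

A right/down-only route from a1 to e4 makes exactly 3 down-moves and 4 right-moves in some order.
With no other constraints that would be C(7,3) = 35 routes.
Split at c1 and multiply the segment counts (each segment already excludes blocked cells): a1→c1: 1; c1→e4: 10; product = 10.
That gives 10 routes.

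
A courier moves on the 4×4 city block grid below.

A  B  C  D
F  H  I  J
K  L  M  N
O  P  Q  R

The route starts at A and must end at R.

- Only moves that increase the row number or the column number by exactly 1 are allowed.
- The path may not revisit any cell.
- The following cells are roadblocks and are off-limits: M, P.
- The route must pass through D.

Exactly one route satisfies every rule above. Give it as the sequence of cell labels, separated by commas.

Moves only go right or down, so the column and row indices never decrease.
Route from A: 3× right (reaching D), 3× down (reaching R) — 6 moves in all.
Check: all required cells visited.

A, B, C, D, J, N, R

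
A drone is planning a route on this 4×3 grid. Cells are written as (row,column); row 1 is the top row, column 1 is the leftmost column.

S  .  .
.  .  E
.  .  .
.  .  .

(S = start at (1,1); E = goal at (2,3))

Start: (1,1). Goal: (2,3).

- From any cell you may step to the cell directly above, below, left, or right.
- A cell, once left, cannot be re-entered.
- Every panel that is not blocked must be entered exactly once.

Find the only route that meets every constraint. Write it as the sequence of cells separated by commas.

(1,1), (2,1), (3,1), (4,1), (4,2), (4,3), (3,3), (3,2), (2,2), (1,2), (1,3), (2,3)

Need to visit all 12 open cells exactly once, starting at (1,1) and ending at (2,3).
Cell (4,3) has only two open neighbours ((3,3) and (4,2)), so the path must pass straight through it: one of those is the cell it's entered from and the other is where it exits.
Route from (1,1): 3× down (reaching (4,1)), 2× right (reaching (4,3)), up to (3,3), left to (3,2), 2× up (reaching (1,2)), right to (1,3), down to (2,3) — 11 moves in all.
Check: all 12 open cells covered.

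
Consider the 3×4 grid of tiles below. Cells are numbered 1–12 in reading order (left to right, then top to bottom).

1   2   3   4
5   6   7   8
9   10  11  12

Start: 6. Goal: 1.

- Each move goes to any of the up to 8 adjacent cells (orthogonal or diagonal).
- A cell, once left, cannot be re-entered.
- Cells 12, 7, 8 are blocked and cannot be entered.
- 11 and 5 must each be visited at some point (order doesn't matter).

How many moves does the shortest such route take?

4

Any route passes through 11 and 5 in some order between 6 and 1. Summing Chebyshev distances along each leg and taking the cheapest ordering (6 → 11 → 5 → 1) gives a lower bound of 1 + 2 + 1 = 4 moves.
A route of 4 moves achieves this: 6 → 11 → 10 → 5 → 1.
Since 4 matches the lower bound, it is optimal.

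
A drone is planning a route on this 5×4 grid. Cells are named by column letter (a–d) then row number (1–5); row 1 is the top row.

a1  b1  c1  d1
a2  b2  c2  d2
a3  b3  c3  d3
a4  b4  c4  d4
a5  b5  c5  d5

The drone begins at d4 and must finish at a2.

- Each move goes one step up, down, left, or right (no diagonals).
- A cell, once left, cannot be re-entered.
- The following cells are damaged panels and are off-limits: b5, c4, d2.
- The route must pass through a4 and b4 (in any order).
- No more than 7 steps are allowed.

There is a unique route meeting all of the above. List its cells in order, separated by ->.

Any route must reach a4 and b4 and still end at a2 within 7 moves, so the order of the required stops is forced.
Route from d4: up to d3, 2× left (reaching b3), down to b4, left to a4, 2× up (reaching a2) — 7 moves in all.
Check: all required cells visited; 7 ≤ 7 moves.

d4 -> d3 -> c3 -> b3 -> b4 -> a4 -> a3 -> a2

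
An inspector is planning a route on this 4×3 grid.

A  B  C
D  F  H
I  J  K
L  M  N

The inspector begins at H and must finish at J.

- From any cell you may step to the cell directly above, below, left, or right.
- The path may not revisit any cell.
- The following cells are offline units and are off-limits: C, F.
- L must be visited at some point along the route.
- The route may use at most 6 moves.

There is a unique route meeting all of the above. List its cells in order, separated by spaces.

H K N M L I J

The 6-move cap with required stops at L leaves no slack for detours.
Route from H: down 2 to N, left 2 to L, up 1 to I, right 1 to J — 6 moves in all.
Check: all required cells visited; 6 ≤ 6 moves.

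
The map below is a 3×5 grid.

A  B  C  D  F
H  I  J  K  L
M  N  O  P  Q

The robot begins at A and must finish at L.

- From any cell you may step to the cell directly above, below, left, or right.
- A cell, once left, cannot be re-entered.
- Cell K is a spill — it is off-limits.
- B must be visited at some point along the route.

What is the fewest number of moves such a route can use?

5

Any route passes through B somewhere between A and L. Summing Manhattan distances along the two legs (A → B → L) gives a lower bound of 1 + 4 = 5 moves.
A route of 5 moves achieves this: A → B → C → D → F → L.
Since 5 matches the lower bound, it is optimal.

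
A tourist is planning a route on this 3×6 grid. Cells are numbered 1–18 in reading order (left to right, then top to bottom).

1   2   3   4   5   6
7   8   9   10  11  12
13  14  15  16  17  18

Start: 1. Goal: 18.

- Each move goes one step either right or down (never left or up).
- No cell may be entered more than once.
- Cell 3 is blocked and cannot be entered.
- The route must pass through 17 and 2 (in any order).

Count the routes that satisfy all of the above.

A right/down-only route from 1 to 18 makes exactly 2 down-moves and 5 right-moves in some order.
With no other constraints that would be C(7,2) = 21 routes.
A monotone route can only reach the required cells in the order 2, 17, so split there and multiply the segment counts (each segment already excludes blocked cells): 1→2: 1; 2→17: 4; 17→18: 1; product = 4.
That gives 4 routes.

4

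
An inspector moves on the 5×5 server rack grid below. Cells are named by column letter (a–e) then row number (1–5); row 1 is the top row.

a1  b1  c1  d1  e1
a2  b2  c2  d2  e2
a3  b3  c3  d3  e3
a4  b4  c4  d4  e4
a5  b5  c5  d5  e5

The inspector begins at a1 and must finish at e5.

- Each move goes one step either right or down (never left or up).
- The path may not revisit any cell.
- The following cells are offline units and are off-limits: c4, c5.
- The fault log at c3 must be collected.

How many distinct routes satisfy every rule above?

A right/down-only route from a1 to e5 makes exactly 4 down-moves and 4 right-moves in some order.
With no other constraints that would be C(8,4) = 70 routes.
Split at c3 and multiply the segment counts (each segment already excludes blocked cells): a1→c3: 6; c3→e5: 3; product = 18.
That gives 18 routes.

18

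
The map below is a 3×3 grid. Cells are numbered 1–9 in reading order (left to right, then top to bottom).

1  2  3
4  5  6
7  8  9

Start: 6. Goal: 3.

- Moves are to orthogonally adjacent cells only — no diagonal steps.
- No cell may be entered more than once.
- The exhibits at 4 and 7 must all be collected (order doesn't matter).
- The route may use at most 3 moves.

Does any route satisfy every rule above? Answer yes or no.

no

Even ignoring the no-revisit rule, getting from 6 to 3, taking the cheapest ordering 6 → 4 → 7 → 3 needs at least 2 + 1 + 4 = 7 moves (Manhattan distance per leg), which exceeds the 3-move limit.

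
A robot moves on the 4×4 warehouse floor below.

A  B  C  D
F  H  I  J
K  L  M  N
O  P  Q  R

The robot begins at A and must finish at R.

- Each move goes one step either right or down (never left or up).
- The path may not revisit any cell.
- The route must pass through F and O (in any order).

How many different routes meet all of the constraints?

A right/down-only route from A to R makes exactly 3 down-moves and 3 right-moves in some order.
With no other constraints that would be C(6,3) = 20 routes.
A monotone route can only reach the required cells in the order F, O, so split there and multiply the segment counts: A→F: 1; F→O: 1; O→R: 1; product = 1.
That gives 1 route.

1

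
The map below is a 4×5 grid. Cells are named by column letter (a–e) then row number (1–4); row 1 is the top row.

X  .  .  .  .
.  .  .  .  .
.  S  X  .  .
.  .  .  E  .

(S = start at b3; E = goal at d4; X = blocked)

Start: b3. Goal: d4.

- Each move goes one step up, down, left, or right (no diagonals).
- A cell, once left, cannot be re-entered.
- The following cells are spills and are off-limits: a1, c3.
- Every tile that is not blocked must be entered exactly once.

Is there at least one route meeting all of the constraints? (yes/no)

Colour the cells like a checkerboard: each orthogonal step flips colour, so a Hamiltonian route alternates colours. Here there are 8 cells of one colour and 10 of the other, with start on the opposite colour to the goal — the counts and endpoints can't be arranged into an alternating sequence of length 18, so no Hamiltonian route exists.

no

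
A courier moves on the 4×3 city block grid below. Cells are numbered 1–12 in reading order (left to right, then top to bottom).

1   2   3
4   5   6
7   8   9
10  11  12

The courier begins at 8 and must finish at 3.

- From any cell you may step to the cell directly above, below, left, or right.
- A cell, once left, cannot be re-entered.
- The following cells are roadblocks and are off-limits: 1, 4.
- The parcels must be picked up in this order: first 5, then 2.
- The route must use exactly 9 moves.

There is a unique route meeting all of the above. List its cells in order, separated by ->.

The waypoints must appear in the order 5, 2, with no cell reused.
Route from 8: left 1 to 7, down 1 to 10, right 2 to 12, up 2 to 6, left 1 to 5, up 1 to 2, right 1 to 3 — 9 moves in all.
Check: order respected (5 at step 7, 2 at step 8); 9 moves as required.

8 -> 7 -> 10 -> 11 -> 12 -> 9 -> 6 -> 5 -> 2 -> 3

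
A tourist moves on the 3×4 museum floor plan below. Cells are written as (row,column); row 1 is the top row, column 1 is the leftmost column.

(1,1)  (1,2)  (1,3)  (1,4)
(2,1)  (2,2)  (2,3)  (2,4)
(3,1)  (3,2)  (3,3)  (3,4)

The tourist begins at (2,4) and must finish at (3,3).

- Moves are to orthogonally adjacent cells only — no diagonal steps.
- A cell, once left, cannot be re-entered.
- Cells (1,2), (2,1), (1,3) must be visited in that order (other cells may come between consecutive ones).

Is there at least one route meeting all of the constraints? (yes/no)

no

Ignoring the required order, 9 revisit-free routes from (2,4) to (3,3) pass through all of (1,2), (2,1), and (1,3); the waypoint orders that occur are (1,3) → (1,2) → (2,1) (9) — never (1,2) → (2,1) → (1,3).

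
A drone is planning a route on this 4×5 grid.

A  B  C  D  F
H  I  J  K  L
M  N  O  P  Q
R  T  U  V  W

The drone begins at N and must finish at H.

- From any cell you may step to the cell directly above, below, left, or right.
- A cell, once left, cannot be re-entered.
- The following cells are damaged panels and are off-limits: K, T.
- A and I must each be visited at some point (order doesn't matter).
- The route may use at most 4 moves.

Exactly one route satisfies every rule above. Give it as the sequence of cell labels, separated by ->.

The 4-move cap with required stops at A, I leaves no slack for detours.
Route from N: 2× up (reaching B), left to A, down to H — 4 moves in all.
Check: all required cells visited; 4 ≤ 4 moves.

N -> I -> B -> A -> H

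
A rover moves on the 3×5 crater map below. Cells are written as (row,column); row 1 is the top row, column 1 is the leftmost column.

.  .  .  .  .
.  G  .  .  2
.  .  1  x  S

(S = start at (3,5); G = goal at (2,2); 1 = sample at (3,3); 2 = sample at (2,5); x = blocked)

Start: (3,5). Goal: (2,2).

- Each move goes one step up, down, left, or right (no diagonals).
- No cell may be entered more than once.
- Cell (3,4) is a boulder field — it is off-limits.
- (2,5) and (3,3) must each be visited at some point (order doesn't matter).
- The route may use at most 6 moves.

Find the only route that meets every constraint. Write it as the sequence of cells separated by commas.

(3,5), (2,5), (2,4), (2,3), (3,3), (3,2), (2,2)

The 6-move cap with required stops at (2,5), (3,3) leaves no slack for detours.
Route from (3,5): up to (2,5), 2× left (reaching (2,3)), down to (3,3), left to (3,2), up to (2,2) — 6 moves in all.
Check: all required cells visited; 6 ≤ 6 moves.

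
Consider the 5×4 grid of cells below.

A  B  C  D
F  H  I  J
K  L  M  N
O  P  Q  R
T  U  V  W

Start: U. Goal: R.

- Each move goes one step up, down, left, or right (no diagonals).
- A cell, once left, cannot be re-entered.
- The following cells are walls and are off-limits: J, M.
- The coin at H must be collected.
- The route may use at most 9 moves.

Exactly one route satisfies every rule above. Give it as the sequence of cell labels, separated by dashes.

U - T - O - K - F - H - L - P - Q - R

Any route must reach H and still end at R within 9 moves, so the order of the required stops is forced.
Route from U: left to T, 3× up (reaching F), right to H, 2× down (reaching P), 2× right (reaching R) — 9 moves in all.
Check: all required cells visited; 9 ≤ 9 moves.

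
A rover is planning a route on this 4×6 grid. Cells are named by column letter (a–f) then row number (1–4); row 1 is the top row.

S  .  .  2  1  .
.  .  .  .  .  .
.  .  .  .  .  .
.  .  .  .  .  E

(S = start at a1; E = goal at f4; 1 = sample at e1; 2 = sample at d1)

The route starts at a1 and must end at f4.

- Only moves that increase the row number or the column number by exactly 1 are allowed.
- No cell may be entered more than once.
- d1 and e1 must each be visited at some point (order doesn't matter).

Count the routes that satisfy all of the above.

A right/down-only route from a1 to f4 makes exactly 3 down-moves and 5 right-moves in some order.
With no other constraints that would be C(8,3) = 56 routes.
A monotone route can only reach the required cells in the order d1, e1, so split there and multiply the segment counts: a1→d1: 1; d1→e1: 1; e1→f4: 4; product = 4.
That gives 4 routes.

4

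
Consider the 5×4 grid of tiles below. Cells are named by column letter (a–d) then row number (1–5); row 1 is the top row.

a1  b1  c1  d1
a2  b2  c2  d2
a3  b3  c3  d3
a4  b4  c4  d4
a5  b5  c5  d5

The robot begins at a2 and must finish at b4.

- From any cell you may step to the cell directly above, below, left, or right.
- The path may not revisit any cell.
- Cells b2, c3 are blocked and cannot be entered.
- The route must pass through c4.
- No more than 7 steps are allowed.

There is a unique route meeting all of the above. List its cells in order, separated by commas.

a2, a3, a4, a5, b5, c5, c4, b4

The 7-move cap with required stops at c4 leaves no slack for detours.
Route from a2: down 3 to a5, right 2 to c5, up 1 to c4, left 1 to b4 — 7 moves in all.
Check: all required cells visited; 7 ≤ 7 moves.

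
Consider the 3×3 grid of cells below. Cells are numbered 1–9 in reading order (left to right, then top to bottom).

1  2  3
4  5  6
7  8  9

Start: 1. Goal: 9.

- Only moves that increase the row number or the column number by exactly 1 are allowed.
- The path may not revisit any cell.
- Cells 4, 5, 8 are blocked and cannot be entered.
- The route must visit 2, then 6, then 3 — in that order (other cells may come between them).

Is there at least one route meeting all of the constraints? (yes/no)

no

3 lies above 6, so going from 6 to 3 would need an upward move — but moves only go right/down, so 6 cannot be visited before 3.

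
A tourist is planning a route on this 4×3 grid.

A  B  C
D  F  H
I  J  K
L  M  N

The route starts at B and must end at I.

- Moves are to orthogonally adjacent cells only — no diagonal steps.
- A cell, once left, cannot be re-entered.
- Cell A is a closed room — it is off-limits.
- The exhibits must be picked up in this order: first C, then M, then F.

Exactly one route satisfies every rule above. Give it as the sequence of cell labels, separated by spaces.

The waypoints must appear in the order C, M, F, with no cell reused.
Route from B: right to C, 3× down (reaching N), left to M, 2× up (reaching F), left to D, down to I — 9 moves in all.
Check: order respected (C at step 1, M at step 5, F at step 7).

B C H K N M J F D I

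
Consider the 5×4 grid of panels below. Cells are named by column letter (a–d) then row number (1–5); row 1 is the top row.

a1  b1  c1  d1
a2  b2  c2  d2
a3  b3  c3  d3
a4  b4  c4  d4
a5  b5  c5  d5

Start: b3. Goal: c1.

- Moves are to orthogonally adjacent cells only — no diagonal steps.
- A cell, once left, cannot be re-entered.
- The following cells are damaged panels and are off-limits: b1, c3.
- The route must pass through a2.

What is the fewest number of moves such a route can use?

5

Any route passes through a2 somewhere between b3 and c1. Summing Manhattan distances along the two legs (b3 → a2 → c1) gives a lower bound of 2 + 3 = 5 moves.
A route of 5 moves achieves this: b3 → a3 → a2 → b2 → c2 → c1.
Since 5 matches the lower bound, it is optimal.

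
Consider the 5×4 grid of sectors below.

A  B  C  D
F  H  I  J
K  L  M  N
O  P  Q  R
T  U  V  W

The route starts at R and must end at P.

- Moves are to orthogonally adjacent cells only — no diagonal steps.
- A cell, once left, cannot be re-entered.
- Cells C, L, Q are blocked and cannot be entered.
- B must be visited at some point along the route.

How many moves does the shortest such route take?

Any route passes through B somewhere between R and P. Summing Manhattan distances along the two legs (R → B → P) gives a lower bound of 5 + 3 = 8 moves.
That bound ignores the blocked cells. Measuring each leg by the fewest moves that actually steer around them (R→B: 5; B→P: 5) raises the lower bound to 10.
A route of 10 moves exists: R → N → J → I → H → B → A → F → K → O → P.
Since 10 matches that lower bound, it is optimal.

10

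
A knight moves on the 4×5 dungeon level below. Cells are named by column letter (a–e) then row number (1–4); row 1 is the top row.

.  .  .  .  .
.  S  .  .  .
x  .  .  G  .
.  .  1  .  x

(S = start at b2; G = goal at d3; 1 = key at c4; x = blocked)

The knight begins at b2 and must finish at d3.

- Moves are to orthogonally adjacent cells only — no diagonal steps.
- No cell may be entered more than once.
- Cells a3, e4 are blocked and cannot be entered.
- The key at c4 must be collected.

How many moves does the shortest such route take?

5

Any route passes through c4 somewhere between b2 and d3. Summing Manhattan distances along the two legs (b2 → c4 → d3) gives a lower bound of 3 + 2 = 5 moves.
A route of 5 moves achieves this: b2 → b3 → b4 → c4 → c3 → d3.
Since 5 matches the lower bound, it is optimal.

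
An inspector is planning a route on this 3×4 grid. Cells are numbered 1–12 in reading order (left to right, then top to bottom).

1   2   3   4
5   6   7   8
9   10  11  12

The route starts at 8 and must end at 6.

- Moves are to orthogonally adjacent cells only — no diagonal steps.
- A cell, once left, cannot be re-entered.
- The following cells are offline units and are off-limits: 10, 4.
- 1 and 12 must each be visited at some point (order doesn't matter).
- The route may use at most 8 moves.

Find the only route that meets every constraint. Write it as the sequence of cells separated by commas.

The 8-move cap with required stops at 1, 12 leaves no slack for detours.
Route from 8: down to 12, left to 11, 2× up (reaching 3), 2× left (reaching 1), down to 5, right to 6 — 8 moves in all.
Check: all required cells visited; 8 ≤ 8 moves.

8, 12, 11, 7, 3, 2, 1, 5, 6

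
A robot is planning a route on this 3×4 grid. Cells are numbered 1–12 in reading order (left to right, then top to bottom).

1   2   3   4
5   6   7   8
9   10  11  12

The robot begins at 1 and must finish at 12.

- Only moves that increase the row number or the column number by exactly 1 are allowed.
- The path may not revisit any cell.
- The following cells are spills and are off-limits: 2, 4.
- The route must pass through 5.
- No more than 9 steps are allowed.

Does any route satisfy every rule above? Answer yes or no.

yes

One route that works: 1 → 5 → 9 → 10 → 11 → 12.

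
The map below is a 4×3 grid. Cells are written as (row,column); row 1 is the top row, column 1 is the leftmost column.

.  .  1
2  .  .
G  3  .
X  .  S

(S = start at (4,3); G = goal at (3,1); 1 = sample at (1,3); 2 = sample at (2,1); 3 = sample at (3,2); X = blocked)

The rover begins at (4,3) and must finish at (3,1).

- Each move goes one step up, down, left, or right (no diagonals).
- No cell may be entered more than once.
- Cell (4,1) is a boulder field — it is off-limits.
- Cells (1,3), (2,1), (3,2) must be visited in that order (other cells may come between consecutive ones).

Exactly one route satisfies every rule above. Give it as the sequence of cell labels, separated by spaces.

(4,3) (3,3) (2,3) (1,3) (1,2) (1,1) (2,1) (2,2) (3,2) (3,1)

The waypoints must appear in the order (1,3), (2,1), (3,2), with no cell reused.
Route from (4,3): up 3 to (1,3), left 2 to (1,1), down 1 to (2,1), right 1 to (2,2), down 1 to (3,2), left 1 to (3,1) — 9 moves in all.
Check: order respected (1 at step 3, 2 at step 6, 3 at step 8).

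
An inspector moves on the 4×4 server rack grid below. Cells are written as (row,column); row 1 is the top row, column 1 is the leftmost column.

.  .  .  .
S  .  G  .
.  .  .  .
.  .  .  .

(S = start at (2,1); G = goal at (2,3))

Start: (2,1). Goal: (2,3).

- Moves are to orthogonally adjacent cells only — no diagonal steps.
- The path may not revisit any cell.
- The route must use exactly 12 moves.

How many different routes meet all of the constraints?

Need simple routes of exactly 12 moves from (2,1) to (2,3) (Manhattan distance 2, so 5 moves are spent on a detour and 5 undoing it).
Branch systematically from the start, pruning whenever the remaining move budget drops below the Manhattan distance to (2,3) or differs from it in parity. Grouping the completions by first move — via (1,1): 10; via (3,1): 11; via (2,2): 3 — and summing: 10 + 11 + 3 = 24.
That gives 24 routes.

24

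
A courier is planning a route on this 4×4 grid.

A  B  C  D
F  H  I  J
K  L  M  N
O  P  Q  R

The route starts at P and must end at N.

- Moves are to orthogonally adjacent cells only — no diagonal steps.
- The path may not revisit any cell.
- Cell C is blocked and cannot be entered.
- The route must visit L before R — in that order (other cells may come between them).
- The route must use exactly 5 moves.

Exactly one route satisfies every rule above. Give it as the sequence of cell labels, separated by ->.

P -> L -> M -> Q -> R -> N

The waypoints must appear in the order L, R, with no cell reused.
Route from P: up to L, right to M, down to Q, right to R, up to N — 5 moves in all.
Check: order respected (L at step 1, R at step 4); 5 moves as required.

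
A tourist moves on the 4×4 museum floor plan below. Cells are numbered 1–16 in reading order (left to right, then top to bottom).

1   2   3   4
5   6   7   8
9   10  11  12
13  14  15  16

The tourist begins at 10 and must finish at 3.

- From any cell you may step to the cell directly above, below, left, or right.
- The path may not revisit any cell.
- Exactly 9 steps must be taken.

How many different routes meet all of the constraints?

Need simple routes of exactly 9 moves from 10 to 3 (Manhattan distance 3, so 3 moves are spent on a detour and 3 undoing it).
Branch systematically from the start, pruning whenever the remaining move budget drops below the Manhattan distance to 3 or differs from it in parity. Grouping the completions by first move — via 6: 2; via 14: 7; via 9: 9; via 11: 5 — and summing: 2 + 7 + 9 + 5 = 23.
That gives 23 routes.

23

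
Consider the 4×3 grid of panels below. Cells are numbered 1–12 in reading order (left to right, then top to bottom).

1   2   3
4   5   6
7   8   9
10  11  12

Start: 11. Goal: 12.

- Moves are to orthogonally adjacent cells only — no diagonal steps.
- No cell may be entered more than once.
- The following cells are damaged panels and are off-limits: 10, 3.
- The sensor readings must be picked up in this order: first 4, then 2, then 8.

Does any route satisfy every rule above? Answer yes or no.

Ignoring the required order, 1 revisit-free route from 11 to 12 passes through all of 4, 2, and 8; the waypoint orders that occur are 8 → 4 → 2 (1) — never 4 → 2 → 8.

no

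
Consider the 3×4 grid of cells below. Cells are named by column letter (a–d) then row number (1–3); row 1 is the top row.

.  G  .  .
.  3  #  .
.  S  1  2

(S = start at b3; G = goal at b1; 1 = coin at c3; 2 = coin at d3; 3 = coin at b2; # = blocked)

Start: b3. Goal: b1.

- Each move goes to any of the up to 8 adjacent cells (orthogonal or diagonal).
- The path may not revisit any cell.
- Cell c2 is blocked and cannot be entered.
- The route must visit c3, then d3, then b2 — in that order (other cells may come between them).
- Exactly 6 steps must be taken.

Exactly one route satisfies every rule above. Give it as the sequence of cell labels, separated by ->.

b3 -> c3 -> d3 -> d2 -> c1 -> b2 -> b1

The waypoints must appear in the order c3, d3, b2, with no cell reused.
Route from b3: right 2 to d3, up 1 to d2, up-left 1 to c1, down-left 1 to b2, up 1 to b1 — 6 moves in all.
Check: order respected (1 at step 1, 2 at step 2, 3 at step 5); 6 moves as required.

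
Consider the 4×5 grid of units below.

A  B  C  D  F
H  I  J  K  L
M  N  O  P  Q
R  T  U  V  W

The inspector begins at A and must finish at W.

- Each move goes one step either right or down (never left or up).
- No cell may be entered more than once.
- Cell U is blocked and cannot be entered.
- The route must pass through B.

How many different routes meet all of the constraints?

A right/down-only route from A to W makes exactly 3 down-moves and 4 right-moves in some order.
With no other constraints that would be C(7,3) = 35 routes.
Split at B and multiply the segment counts (each segment already excludes blocked cells): A→B: 1; B→W: 16; product = 16.
That gives 16 routes.

16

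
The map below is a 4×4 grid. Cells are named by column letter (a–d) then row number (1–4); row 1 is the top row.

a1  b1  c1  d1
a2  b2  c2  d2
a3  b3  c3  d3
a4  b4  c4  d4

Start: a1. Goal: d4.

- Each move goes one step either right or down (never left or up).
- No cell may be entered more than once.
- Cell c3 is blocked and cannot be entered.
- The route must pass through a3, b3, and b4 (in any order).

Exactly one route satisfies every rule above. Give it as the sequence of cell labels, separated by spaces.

Moves only go right or down, so the column and row indices never decrease.
Route from a1: down 2 to a3, right 1 to b3, down 1 to b4, right 2 to d4 — 6 moves in all.
Check: all required cells visited.

a1 a2 a3 b3 b4 c4 d4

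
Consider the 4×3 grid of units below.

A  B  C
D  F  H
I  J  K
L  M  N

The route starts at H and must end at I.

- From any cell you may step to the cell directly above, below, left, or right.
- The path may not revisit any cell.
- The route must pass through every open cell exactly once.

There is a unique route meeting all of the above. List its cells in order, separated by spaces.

Need to visit all 12 open cells exactly once, starting at H and ending at I.
Cell L has only two open neighbours (I and M), so the path must pass straight through it: one of those is the cell it's entered from and the other is where it exits.
Route from H: up 1 to C, left 2 to A, down 1 to D, right 1 to F, down 1 to J, right 1 to K, down 1 to N, left 2 to L, up 1 to I — 11 moves in all.
Check: all 12 open cells covered.

H C B A D F J K N M L I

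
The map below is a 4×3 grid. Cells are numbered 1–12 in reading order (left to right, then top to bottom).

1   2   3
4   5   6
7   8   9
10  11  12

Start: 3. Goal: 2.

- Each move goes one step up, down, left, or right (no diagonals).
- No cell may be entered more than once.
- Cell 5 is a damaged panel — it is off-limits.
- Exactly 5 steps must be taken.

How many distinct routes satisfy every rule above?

0

Need simple routes of exactly 5 moves from 3 to 2 (Manhattan distance 1, so 2 moves are spent on a detour and 2 undoing it).
No route satisfies every constraint, so the count is 0.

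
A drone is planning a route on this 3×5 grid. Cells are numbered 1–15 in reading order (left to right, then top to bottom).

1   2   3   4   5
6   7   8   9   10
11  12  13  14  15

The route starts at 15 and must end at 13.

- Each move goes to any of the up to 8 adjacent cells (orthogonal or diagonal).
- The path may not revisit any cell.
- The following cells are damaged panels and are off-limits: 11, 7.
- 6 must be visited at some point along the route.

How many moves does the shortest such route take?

Any route passes through 6 somewhere between 15 and 13. Summing Chebyshev distances along the two legs (15 → 6 → 13) gives a lower bound of 4 + 2 = 6 moves.
A route of 6 moves achieves this: 15 → 9 → 3 → 2 → 6 → 12 → 13.
Since 6 matches the lower bound, it is optimal.

6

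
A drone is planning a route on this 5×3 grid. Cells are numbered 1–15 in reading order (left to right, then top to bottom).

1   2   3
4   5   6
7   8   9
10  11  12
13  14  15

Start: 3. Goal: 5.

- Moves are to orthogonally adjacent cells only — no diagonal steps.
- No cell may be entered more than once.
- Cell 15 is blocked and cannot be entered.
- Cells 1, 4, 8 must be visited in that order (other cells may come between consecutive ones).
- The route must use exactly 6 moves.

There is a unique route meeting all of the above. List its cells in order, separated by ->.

3 -> 2 -> 1 -> 4 -> 7 -> 8 -> 5

The waypoints must appear in the order 1, 4, 8, with no cell reused.
Route from 3: 2× left (reaching 1), 2× down (reaching 7), right to 8, up to 5 — 6 moves in all.
Check: order respected (1 at step 2, 4 at step 3, 8 at step 5); 6 moves as required.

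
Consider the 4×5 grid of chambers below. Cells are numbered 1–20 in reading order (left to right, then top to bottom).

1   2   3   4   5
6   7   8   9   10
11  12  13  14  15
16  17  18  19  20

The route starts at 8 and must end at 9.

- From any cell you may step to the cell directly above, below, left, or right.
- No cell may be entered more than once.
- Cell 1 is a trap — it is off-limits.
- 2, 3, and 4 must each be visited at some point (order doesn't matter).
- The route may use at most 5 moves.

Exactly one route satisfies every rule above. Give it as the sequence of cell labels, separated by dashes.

8 - 7 - 2 - 3 - 4 - 9

Any route must reach 2, 3, and 4 and still end at 9 within 5 moves, so the order of the required stops is forced.
Route from 8: left 1 to 7, up 1 to 2, right 2 to 4, down 1 to 9 — 5 moves in all.
Check: all required cells visited; 5 ≤ 5 moves.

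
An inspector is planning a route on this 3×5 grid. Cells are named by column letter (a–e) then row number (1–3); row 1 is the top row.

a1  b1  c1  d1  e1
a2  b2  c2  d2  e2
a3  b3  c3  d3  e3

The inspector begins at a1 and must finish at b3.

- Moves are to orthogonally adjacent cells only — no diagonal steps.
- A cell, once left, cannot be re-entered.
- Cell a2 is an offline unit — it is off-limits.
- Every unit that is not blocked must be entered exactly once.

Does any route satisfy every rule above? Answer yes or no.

Cell a3 has only one open neighbour but is neither the start nor the goal, so a Hamiltonian route would have to both enter and leave it through the same neighbour — impossible without revisiting.

no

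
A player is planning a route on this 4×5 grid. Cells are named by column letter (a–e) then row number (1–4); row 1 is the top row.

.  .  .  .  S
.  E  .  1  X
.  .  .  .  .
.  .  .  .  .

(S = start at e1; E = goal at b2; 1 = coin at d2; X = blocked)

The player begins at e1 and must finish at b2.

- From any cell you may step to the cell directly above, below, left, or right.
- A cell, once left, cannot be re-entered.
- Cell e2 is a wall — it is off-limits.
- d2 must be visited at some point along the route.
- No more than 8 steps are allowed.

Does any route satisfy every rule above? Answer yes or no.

yes

One route that works: e1 → d1 → d2 → c2 → b2.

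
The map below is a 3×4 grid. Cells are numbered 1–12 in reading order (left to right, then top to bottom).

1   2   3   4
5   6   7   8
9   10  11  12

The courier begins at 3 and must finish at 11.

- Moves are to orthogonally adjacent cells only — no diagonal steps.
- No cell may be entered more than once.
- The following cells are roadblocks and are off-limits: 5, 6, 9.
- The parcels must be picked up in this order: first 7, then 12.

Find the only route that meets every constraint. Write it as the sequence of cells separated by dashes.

The waypoints must appear in the order 7, 12, with no cell reused.
Route from 3: down 1 to 7, right 1 to 8, down 1 to 12, left 1 to 11 — 4 moves in all.
Check: order respected (7 at step 1, 12 at step 3).

3 - 7 - 8 - 12 - 11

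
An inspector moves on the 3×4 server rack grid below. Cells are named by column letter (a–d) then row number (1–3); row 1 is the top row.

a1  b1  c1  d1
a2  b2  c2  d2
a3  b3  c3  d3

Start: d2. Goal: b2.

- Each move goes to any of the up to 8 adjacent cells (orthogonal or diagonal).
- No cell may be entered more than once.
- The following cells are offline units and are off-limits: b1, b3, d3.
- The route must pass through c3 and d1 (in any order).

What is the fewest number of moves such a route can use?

Any route passes through c3 and d1 in some order between d2 and b2. Summing Chebyshev distances along each leg and taking the cheapest ordering (d2 → d1 → c3 → b2) gives a lower bound of 1 + 2 + 1 = 4 moves.
A route of 4 moves achieves this: d2 → d1 → c2 → c3 → b2.
Since 4 matches the lower bound, it is optimal.

4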